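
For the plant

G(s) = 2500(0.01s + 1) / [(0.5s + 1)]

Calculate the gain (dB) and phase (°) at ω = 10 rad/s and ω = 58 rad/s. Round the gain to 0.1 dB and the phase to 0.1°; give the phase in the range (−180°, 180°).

ω = 10: 53.9 dB, -73.0°; ω = 58: 40.0 dB, -57.9°

At ω = 10 rad/s:
zero (1 + j10·0.01) = 1 + j0.1 → |·| ≈ 1.005, ∠ ≈ 5.71°
pole (1 + j10·0.5) = 1 + j5 → |·| ≈ 5.099, ∠ ≈ 78.69°
|G| = 2500 · 1.005 / (5.099) ≈ 492.74
Gain = 20 log₁₀(492.74) ≈ 53.85 dB
∠G = (5.71°) − (78.69°) = -72.98°

At ω = 58 rad/s:
zero (1 + j58·0.01) = 1 + j0.58 → |·| ≈ 1.156, ∠ ≈ 30.11°
pole (1 + j58·0.5) = 1 + j29 → |·| ≈ 29.017, ∠ ≈ 88.03°
|G| = 2500 · 1.156 / (29.017) ≈ 99.597
Gain = 20 log₁₀(99.597) ≈ 39.96 dB
∠G = (30.11°) − (88.03°) = -57.92°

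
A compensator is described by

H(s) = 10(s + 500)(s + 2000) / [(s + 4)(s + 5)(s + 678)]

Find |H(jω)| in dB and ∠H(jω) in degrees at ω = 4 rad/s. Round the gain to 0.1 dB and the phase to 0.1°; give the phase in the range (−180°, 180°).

52.2 dB, -83.4°

At s = jω = j4:
zero (s+500): 500 + j4 → |·| = √(500²+4²) = √250016 ≈ 500.02, ∠ = arctan(4/500) ≈ 0.46°
zero (s+2000): 2000 + j4 → |·| = √(2000²+4²) = √4000016 ≈ 2000, ∠ = arctan(4/2000) ≈ 0.11°
pole (s+4): 4 + j4 → |·| = √(4²+4²) = √32 ≈ 5.6569, ∠ = arctan(4/4) ≈ 45.00°
pole (s+5): 5 + j4 → |·| = √(5²+4²) = √41 ≈ 6.4031, ∠ = arctan(4/5) ≈ 38.66°
pole (s+678): 678 + j4 → |·| = √(678²+4²) = √459700 ≈ 678.01, ∠ = arctan(4/678) ≈ 0.34°
|H| = 10 · 1e+06 / 24559 ≈ 407.18
Gain = 20 log₁₀(407.18) ≈ 52.20 dB
∠H = 0.57° − 84.00° = -83.43°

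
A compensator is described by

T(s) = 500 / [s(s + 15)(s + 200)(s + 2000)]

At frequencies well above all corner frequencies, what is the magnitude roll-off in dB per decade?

-80 dB/decade

Each pole contributes −20 dB/decade at high frequency; each zero contributes +20 dB/decade.
Net: 0 zero(s) − 4 pole(s) → -80 dB/decade.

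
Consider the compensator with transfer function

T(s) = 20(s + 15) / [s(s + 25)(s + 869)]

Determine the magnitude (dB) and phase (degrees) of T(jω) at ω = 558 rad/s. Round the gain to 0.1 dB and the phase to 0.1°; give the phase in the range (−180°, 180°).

At s = jω = j558:
zero (s+15): 15 + j558 → |·| = √(15²+558²) = √311589 ≈ 558.2, ∠ = arctan(558/15) ≈ 88.46°
pole (s+25): 25 + j558 → |·| = √(25²+558²) = √311989 ≈ 558.56, ∠ = arctan(558/25) ≈ 87.43°
pole (s+869): 869 + j558 → |·| = √(869²+558²) = √1066525 ≈ 1032.7, ∠ = arctan(558/869) ≈ 32.71°
pole at origin: |s| = 558, ∠ = 90.00° (in denominator)
|T| = 20 · 558.2 / 3.2187e+08 ≈ 3.4685e-05
Gain = 20 log₁₀(3.4685e-05) ≈ -89.20 dB
∠T = 88.46° − 210.14° = -121.68°

-89.2 dB, -121.7°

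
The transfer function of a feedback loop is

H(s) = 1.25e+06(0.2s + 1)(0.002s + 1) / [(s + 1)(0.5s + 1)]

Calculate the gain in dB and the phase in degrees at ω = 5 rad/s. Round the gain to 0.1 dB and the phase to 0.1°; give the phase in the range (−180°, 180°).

102.2 dB, -101.3°

At ω = 5 rad/s:
zero (1 + j5·0.2) = 1 + j1 → |·| ≈ 1.4142, ∠ ≈ 45.00°
zero (1 + j5·0.002) = 1 + j0.01 → |·| ≈ 1, ∠ ≈ 0.57°
pole (1 + j5·1) = 1 + j5 → |·| ≈ 5.099, ∠ ≈ 78.69°
pole (1 + j5·0.5) = 1 + j2.5 → |·| ≈ 2.6926, ∠ ≈ 68.20°
|H| = 1.25e+06 · 1.4142 · 1 / (5.099 · 2.6926) ≈ 1.2875e+05
Gain = 20 log₁₀(1.2875e+05) ≈ 102.19 dB
∠H = (45.00° + 0.57°) − (78.69° + 68.20°) = -101.32°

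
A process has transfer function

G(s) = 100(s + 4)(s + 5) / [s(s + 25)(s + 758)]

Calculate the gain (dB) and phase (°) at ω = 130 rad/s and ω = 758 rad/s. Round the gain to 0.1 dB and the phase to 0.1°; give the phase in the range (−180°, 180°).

At s = jω = j130:
zero (s+4): 4 + j130 → |·| = √(4²+130²) = √16916 ≈ 130.06, ∠ = arctan(130/4) ≈ 88.24°
zero (s+5): 5 + j130 → |·| = √(5²+130²) = √16925 ≈ 130.1, ∠ = arctan(130/5) ≈ 87.80°
pole (s+25): 25 + j130 → |·| = √(25²+130²) = √17525 ≈ 132.38, ∠ = arctan(130/25) ≈ 79.11°
pole (s+758): 758 + j130 → |·| = √(758²+130²) = √591464 ≈ 769.07, ∠ = arctan(130/758) ≈ 9.73°
pole at origin: |s| = 130, ∠ = 90.00° (in denominator)
|G| = 100 · 16921 / 1.3235e+07 ≈ 0.12785
Gain = 20 log₁₀(0.12785) ≈ -17.87 dB
∠G = 176.04° − 178.84° = -2.80°

At s = jω = j758:
zero (s+4): 4 + j758 → |·| = √(4²+758²) = √574580 ≈ 758.01, ∠ = arctan(758/4) ≈ 89.70°
zero (s+5): 5 + j758 → |·| = √(5²+758²) = √574589 ≈ 758.02, ∠ = arctan(758/5) ≈ 89.62°
pole (s+25): 25 + j758 → |·| = √(25²+758²) = √575189 ≈ 758.41, ∠ = arctan(758/25) ≈ 88.11°
pole (s+758): 758 + j758 → |·| = √(758²+758²) = √1149128 ≈ 1072, ∠ = arctan(758/758) ≈ 45.00°
pole at origin: |s| = 758, ∠ = 90.00° (in denominator)
|G| = 100 · 5.7459e+05 / 6.1627e+08 ≈ 0.093237
Gain = 20 log₁₀(0.093237) ≈ -20.61 dB
∠G = 179.32° − 223.11° = -43.79°

ω = 130: -17.9 dB, -2.8°; ω = 758: -20.6 dB, -43.8°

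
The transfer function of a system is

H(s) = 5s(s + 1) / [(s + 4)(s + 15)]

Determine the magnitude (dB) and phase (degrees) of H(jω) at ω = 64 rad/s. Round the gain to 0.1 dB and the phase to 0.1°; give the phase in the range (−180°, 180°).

At s = jω = j64:
zero (s+1): 1 + j64 → |·| = √(1²+64²) = √4097 ≈ 64.008, ∠ = arctan(64/1) ≈ 89.10°
zero at origin: s = j64 → |·| = 64, ∠ = 90.00°
pole (s+4): 4 + j64 → |·| = √(4²+64²) = √4112 ≈ 64.125, ∠ = arctan(64/4) ≈ 86.42°
pole (s+15): 15 + j64 → |·| = √(15²+64²) = √4321 ≈ 65.734, ∠ = arctan(64/15) ≈ 76.81°
|H| = 5 · 4096.5 / 4215.2 ≈ 4.8592
Gain = 20 log₁₀(4.8592) ≈ 13.73 dB
∠H = 179.10° − 163.23° = 15.87°

13.7 dB, 15.9°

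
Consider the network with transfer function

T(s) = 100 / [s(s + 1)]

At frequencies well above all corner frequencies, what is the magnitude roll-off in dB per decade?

-40 dB/decade

Each pole contributes −20 dB/decade at high frequency; each zero contributes +20 dB/decade.
Net: 0 zero(s) − 2 pole(s) → -40 dB/decade.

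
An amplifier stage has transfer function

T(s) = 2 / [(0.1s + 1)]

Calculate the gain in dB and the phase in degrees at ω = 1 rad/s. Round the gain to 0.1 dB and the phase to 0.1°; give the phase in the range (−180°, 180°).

6.0 dB, -5.7°

At ω = 1 rad/s:
pole (1 + j1·0.1) = 1 + j0.1 → |·| ≈ 1.005, ∠ ≈ 5.71°
|T| = 2 · 1 / (1.005) ≈ 1.99
Gain = 20 log₁₀(1.99) ≈ 5.98 dB
∠T = (0°) − (5.71°) = -5.71°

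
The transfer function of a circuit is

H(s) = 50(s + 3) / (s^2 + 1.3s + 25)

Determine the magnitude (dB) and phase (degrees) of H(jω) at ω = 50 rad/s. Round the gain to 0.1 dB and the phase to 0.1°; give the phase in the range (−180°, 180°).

0.1 dB, -91.9°

At s = jω = j50:
zero (s+3): 3 + j50 → |·| = √(3²+50²) = √2509 ≈ 50.09, ∠ = arctan(50/3) ≈ 86.57°
quadratic: (j50)² + 1.3·j50 + 25 = -2475 + j65 → |·| ≈ 2475.9, ∠ ≈ 178.50°
|H| = 50 · 50.09 / 2475.9 ≈ 1.0116
Gain = 20 log₁₀(1.0116) ≈ 0.10 dB
∠H = 86.57° − 178.50° = -91.93°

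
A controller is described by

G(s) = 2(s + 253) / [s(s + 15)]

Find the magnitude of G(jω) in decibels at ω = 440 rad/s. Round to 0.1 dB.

At s = jω = j440:
zero (s+253): 253 + j440 → |·| = √(253²+440²) = √257609 ≈ 507.55, ∠ = arctan(440/253) ≈ 60.10°
pole (s+15): 15 + j440 → |·| = √(15²+440²) = √193825 ≈ 440.26, ∠ = arctan(440/15) ≈ 88.05°
pole at origin: |s| = 440, ∠ = 90.00° (in denominator)
|G| = 2 · 507.55 / 1.9371e+05 ≈ 0.0052403
Gain = 20 log₁₀(0.0052403) ≈ -45.61 dB

-45.6 dB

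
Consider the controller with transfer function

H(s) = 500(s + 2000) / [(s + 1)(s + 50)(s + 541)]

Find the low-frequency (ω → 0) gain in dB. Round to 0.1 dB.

31.4 dB

H(0) = 500·2000 / (1·50·541) ≈ 36.969
20 log₁₀(36.969) ≈ 31.36 dB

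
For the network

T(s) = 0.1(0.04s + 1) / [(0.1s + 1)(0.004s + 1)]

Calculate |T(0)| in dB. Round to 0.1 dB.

-20.0 dB

T(0) = 0.1 · 1 / 1 = 0.1
20 log₁₀(0.1) ≈ -20.00 dB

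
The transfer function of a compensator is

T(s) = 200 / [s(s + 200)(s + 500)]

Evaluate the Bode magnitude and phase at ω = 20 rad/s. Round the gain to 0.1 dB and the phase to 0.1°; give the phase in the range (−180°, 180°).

-80.1 dB, -98.0°

At s = jω = j20:
pole (s+200): 200 + j20 → |·| = √(200²+20²) = √40400 ≈ 201, ∠ = arctan(20/200) ≈ 5.71°
pole (s+500): 500 + j20 → |·| = √(500²+20²) = √250400 ≈ 500.4, ∠ = arctan(20/500) ≈ 2.29°
pole at origin: |s| = 20, ∠ = 90.00° (in denominator)
|T| = 200 / 2.0116e+06 ≈ 9.9423e-05
Gain = 20 log₁₀(9.9423e-05) ≈ -80.05 dB
∠T = 0.00° − 98.00° = -98.00°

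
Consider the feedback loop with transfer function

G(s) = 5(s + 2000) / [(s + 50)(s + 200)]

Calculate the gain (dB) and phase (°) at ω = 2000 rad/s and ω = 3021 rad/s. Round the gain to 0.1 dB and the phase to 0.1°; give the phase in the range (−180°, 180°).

ω = 2000: -49.1 dB, -127.9°; ω = 3021: -54.1 dB, -118.8°

At s = jω = j2000:
zero (s+2000): 2000 + j2000 → |·| = √(2000²+2000²) = √8000000 ≈ 2828.4, ∠ = arctan(2000/2000) ≈ 45.00°
pole (s+50): 50 + j2000 → |·| = √(50²+2000²) = √4002500 ≈ 2000.6, ∠ = arctan(2000/50) ≈ 88.57°
pole (s+200): 200 + j2000 → |·| = √(200²+2000²) = √4040000 ≈ 2010, ∠ = arctan(2000/200) ≈ 84.29°
|G| = 5 · 2828.4 / 4.0212e+06 ≈ 0.0035169
Gain = 20 log₁₀(0.0035169) ≈ -49.08 dB
∠G = 45.00° − 172.86° = -127.86°

At s = jω = j3021:
zero (s+2000): 2000 + j3021 → |·| = √(2000²+3021²) = √13126441 ≈ 3623, ∠ = arctan(3021/2000) ≈ 56.49°
pole (s+50): 50 + j3021 → |·| = √(50²+3021²) = √9128941 ≈ 3021.4, ∠ = arctan(3021/50) ≈ 89.05°
pole (s+200): 200 + j3021 → |·| = √(200²+3021²) = √9166441 ≈ 3027.6, ∠ = arctan(3021/200) ≈ 86.21°
|G| = 5 · 3623 / 9.1476e+06 ≈ 0.0019803
Gain = 20 log₁₀(0.0019803) ≈ -54.07 dB
∠G = 56.49° − 175.26° = -118.77°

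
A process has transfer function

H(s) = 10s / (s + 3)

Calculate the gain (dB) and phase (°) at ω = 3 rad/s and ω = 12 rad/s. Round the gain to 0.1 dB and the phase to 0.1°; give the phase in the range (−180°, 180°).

ω = 3: 17.0 dB, 45.0°; ω = 12: 19.7 dB, 14.0°

At s = jω = j3:
zero at origin: s = j3 → |·| = 3, ∠ = 90.00°
pole (s+3): 3 + j3 → |·| = √(3²+3²) = √18 ≈ 4.2426, ∠ = arctan(3/3) ≈ 45.00°
|H| = 10 · 3 / 4.2426 ≈ 7.0711
Gain = 20 log₁₀(7.0711) ≈ 16.99 dB
∠H = 90.00° − 45.00° = 45.00°

At s = jω = j12:
zero at origin: s = j12 → |·| = 12, ∠ = 90.00°
pole (s+3): 3 + j12 → |·| = √(3²+12²) = √153 ≈ 12.369, ∠ = arctan(12/3) ≈ 75.96°
|H| = 10 · 12 / 12.369 ≈ 9.7017
Gain = 20 log₁₀(9.7017) ≈ 19.74 dB
∠H = 90.00° − 75.96° = 14.04°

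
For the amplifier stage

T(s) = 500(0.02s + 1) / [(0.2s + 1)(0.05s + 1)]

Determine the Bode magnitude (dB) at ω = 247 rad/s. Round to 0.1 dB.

At ω = 247 rad/s:
zero (1 + j247·0.02) = 1 + j4.94 → |·| ≈ 5.0402, ∠ ≈ 78.56°
pole (1 + j247·0.2) = 1 + j49.4 → |·| ≈ 49.41, ∠ ≈ 88.84°
pole (1 + j247·0.05) = 1 + j12.35 → |·| ≈ 12.39, ∠ ≈ 85.37°
|T| = 500 · 5.0402 / (49.41 · 12.39) ≈ 4.1165
Gain = 20 log₁₀(4.1165) ≈ 12.29 dB

12.3 dB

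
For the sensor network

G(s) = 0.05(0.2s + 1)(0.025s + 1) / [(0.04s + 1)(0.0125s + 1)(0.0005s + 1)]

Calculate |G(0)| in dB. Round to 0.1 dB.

G(0) = 0.05 · 1 / 1 = 0.05
20 log₁₀(0.05) ≈ -26.02 dB

-26.0 dB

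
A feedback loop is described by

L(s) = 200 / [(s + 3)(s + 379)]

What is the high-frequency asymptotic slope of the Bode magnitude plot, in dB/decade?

-40 dB/decade

Each pole contributes −20 dB/decade at high frequency; each zero contributes +20 dB/decade.
Net: 0 zero(s) − 2 pole(s) → -40 dB/decade.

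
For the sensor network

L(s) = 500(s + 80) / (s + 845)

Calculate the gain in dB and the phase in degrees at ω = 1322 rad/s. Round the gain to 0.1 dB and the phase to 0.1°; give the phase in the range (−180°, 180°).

At s = jω = j1322:
zero (s+80): 80 + j1322 → |·| = √(80²+1322²) = √1754084 ≈ 1324.4, ∠ = arctan(1322/80) ≈ 86.54°
pole (s+845): 845 + j1322 → |·| = √(845²+1322²) = √2461709 ≈ 1569, ∠ = arctan(1322/845) ≈ 57.41°
|L| = 500 · 1324.4 / 1569 ≈ 422.05
Gain = 20 log₁₀(422.05) ≈ 52.51 dB
∠L = 86.54° − 57.41° = 29.13°

52.5 dB, 29.1°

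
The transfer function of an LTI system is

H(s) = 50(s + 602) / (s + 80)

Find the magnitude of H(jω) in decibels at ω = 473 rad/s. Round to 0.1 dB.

38.0 dB

At s = jω = j473:
zero (s+602): 602 + j473 → |·| = √(602²+473²) = √586133 ≈ 765.59, ∠ = arctan(473/602) ≈ 38.16°
pole (s+80): 80 + j473 → |·| = √(80²+473²) = √230129 ≈ 479.72, ∠ = arctan(473/80) ≈ 80.40°
|H| = 50 · 765.59 / 479.72 ≈ 79.796
Gain = 20 log₁₀(79.796) ≈ 38.04 dB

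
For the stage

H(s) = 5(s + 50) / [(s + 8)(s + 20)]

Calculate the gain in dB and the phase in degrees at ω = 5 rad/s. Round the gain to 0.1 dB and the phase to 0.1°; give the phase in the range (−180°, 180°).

2.2 dB, -40.3°

At s = jω = j5:
zero (s+50): 50 + j5 → |·| = √(50²+5²) = √2525 ≈ 50.249, ∠ = arctan(5/50) ≈ 5.71°
pole (s+8): 8 + j5 → |·| = √(8²+5²) = √89 ≈ 9.434, ∠ = arctan(5/8) ≈ 32.01°
pole (s+20): 20 + j5 → |·| = √(20²+5²) = √425 ≈ 20.616, ∠ = arctan(5/20) ≈ 14.04°
|H| = 5 · 50.249 / 194.49 ≈ 1.2918
Gain = 20 log₁₀(1.2918) ≈ 2.22 dB
∠H = 5.71° − 46.05° = -40.34°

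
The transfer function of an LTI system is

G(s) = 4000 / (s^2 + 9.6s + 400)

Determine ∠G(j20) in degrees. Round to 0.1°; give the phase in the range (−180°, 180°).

-90.0°

At s = jω = j20:
quadratic: (j20)² + 9.6·j20 + 400 = 0 + j192 → |·| ≈ 192, ∠ ≈ 90.00°
∠G = 0.00° − 90.00° = -90.00°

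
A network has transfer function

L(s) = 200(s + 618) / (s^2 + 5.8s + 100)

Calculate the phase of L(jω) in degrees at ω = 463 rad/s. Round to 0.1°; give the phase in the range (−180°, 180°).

At s = jω = j463:
zero (s+618): 618 + j463 → |·| = √(618²+463²) = √596293 ≈ 772.2, ∠ = arctan(463/618) ≈ 36.84°
quadratic: (j463)² + 5.8·j463 + 100 = -214269 + j2685.4 → |·| ≈ 2.1429e+05, ∠ ≈ 179.28°
∠L = 36.84° − 179.28° = -142.44°

-142.4°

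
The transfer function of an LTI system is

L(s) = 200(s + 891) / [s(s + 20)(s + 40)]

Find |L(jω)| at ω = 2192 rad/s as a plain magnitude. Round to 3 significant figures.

4.49e-05

At s = jω = j2192:
zero (s+891): 891 + j2192 → |·| = √(891²+2192²) = √5598745 ≈ 2366.2, ∠ = arctan(2192/891) ≈ 67.88°
pole (s+20): 20 + j2192 → |·| = √(20²+2192²) = √4805264 ≈ 2192.1, ∠ = arctan(2192/20) ≈ 89.48°
pole (s+40): 40 + j2192 → |·| = √(40²+2192²) = √4806464 ≈ 2192.4, ∠ = arctan(2192/40) ≈ 88.95°
pole at origin: |s| = 2192, ∠ = 90.00° (in denominator)
|L| = 200 · 2366.2 / 1.0535e+10 ≈ 4.4921e-05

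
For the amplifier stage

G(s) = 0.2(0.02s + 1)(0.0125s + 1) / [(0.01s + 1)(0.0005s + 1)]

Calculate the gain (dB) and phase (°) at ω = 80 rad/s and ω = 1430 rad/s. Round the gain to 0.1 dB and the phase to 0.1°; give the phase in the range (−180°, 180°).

ω = 80: -7.6 dB, 62.0°; ω = 1430: 15.3 dB, 53.2°

At ω = 80 rad/s:
zero (1 + j80·0.02) = 1 + j1.6 → |·| ≈ 1.8868, ∠ ≈ 57.99°
zero (1 + j80·0.0125) = 1 + j1 → |·| ≈ 1.4142, ∠ ≈ 45.00°
pole (1 + j80·0.01) = 1 + j0.8 → |·| ≈ 1.2806, ∠ ≈ 38.66°
pole (1 + j80·0.0005) = 1 + j0.04 → |·| ≈ 1.0008, ∠ ≈ 2.29°
|G| = 0.2 · 1.8868 · 1.4142 / (1.2806 · 1.0008) ≈ 0.4164
Gain = 20 log₁₀(0.4164) ≈ -7.61 dB
∠G = (57.99° + 45.00°) − (38.66° + 2.29°) = 62.04°

At ω = 1430 rad/s:
zero (1 + j1430·0.02) = 1 + j28.6 → |·| ≈ 28.617, ∠ ≈ 88.00°
zero (1 + j1430·0.0125) = 1 + j17.875 → |·| ≈ 17.903, ∠ ≈ 86.80°
pole (1 + j1430·0.01) = 1 + j14.3 → |·| ≈ 14.335, ∠ ≈ 86.00°
pole (1 + j1430·0.0005) = 1 + j0.715 → |·| ≈ 1.2293, ∠ ≈ 35.56°
|G| = 0.2 · 28.617 · 17.903 / (14.335 · 1.2293) ≈ 5.8147
Gain = 20 log₁₀(5.8147) ≈ 15.29 dB
∠G = (88.00° + 86.80°) − (86.00° + 35.56°) = 53.24°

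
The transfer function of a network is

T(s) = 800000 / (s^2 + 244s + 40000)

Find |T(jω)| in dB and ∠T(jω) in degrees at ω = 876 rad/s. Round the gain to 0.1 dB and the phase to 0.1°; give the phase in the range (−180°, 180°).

0.5 dB, -163.6°

At s = jω = j876:
quadratic: (j876)² + 244·j876 + 40000 = -727376 + j213744 → |·| ≈ 7.5813e+05, ∠ ≈ 163.62°
|T| = 800000 / 7.5813e+05 ≈ 1.0552
Gain = 20 log₁₀(1.0552) ≈ 0.47 dB
∠T = 0.00° − 163.62° = -163.62°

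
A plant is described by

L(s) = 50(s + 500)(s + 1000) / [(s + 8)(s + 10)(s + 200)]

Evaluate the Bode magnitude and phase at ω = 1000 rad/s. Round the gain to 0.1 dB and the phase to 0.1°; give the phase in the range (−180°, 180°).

At s = jω = j1000:
zero (s+500): 500 + j1000 → |·| = √(500²+1000²) = √1250000 ≈ 1118, ∠ = arctan(1000/500) ≈ 63.43°
zero (s+1000): 1000 + j1000 → |·| = √(1000²+1000²) = √2000000 ≈ 1414.2, ∠ = arctan(1000/1000) ≈ 45.00°
pole (s+8): 8 + j1000 → |·| = √(8²+1000²) = √1000064 ≈ 1000, ∠ = arctan(1000/8) ≈ 89.54°
pole (s+10): 10 + j1000 → |·| = √(10²+1000²) = √1000100 ≈ 1000, ∠ = arctan(1000/10) ≈ 89.43°
pole (s+200): 200 + j1000 → |·| = √(200²+1000²) = √1040000 ≈ 1019.8, ∠ = arctan(1000/200) ≈ 78.69°
|L| = 50 · 1.5811e+06 / 1.0198e+09 ≈ 0.07752
Gain = 20 log₁₀(0.07752) ≈ -22.21 dB
∠L = 108.43° − 257.66° = -149.23°

-22.2 dB, -149.2°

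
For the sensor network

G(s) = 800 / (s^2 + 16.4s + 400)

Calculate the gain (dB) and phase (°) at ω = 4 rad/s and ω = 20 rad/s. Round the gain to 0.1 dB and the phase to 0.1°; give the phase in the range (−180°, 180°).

ω = 4: 6.3 dB, -9.7°; ω = 20: 7.7 dB, -90.0°

At s = jω = j4:
quadratic: (j4)² + 16.4·j4 + 400 = 384 + j65.6 → |·| ≈ 389.56, ∠ ≈ 9.69°
|G| = 800 / 389.56 ≈ 2.0536
Gain = 20 log₁₀(2.0536) ≈ 6.25 dB
∠G = 0.00° − 9.69° = -9.69°

At s = jω = j20:
quadratic: (j20)² + 16.4·j20 + 400 = 0 + j328 → |·| ≈ 328, ∠ ≈ 90.00°
|G| = 800 / 328 ≈ 2.439
Gain = 20 log₁₀(2.439) ≈ 7.74 dB
∠G = 0.00° − 90.00° = -90.00°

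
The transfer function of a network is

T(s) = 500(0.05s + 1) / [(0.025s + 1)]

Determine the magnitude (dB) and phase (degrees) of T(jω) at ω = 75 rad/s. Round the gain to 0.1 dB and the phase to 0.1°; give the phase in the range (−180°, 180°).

At ω = 75 rad/s:
zero (1 + j75·0.05) = 1 + j3.75 → |·| ≈ 3.881, ∠ ≈ 75.07°
pole (1 + j75·0.025) = 1 + j1.875 → |·| ≈ 2.125, ∠ ≈ 61.93°
|T| = 500 · 3.881 / (2.125) ≈ 913.18
Gain = 20 log₁₀(913.18) ≈ 59.21 dB
∠T = (75.07°) − (61.93°) = 13.14°

59.2 dB, 13.1°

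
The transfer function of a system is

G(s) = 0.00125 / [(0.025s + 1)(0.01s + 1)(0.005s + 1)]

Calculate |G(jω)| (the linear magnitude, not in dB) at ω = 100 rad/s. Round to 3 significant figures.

At ω = 100 rad/s:
pole (1 + j100·0.025) = 1 + j2.5 → |·| ≈ 2.6926, ∠ ≈ 68.20°
pole (1 + j100·0.01) = 1 + j1 → |·| ≈ 1.4142, ∠ ≈ 45.00°
pole (1 + j100·0.005) = 1 + j0.5 → |·| ≈ 1.118, ∠ ≈ 26.57°
|G| = 0.00125 · 1 / (2.6926 · 1.4142 · 1.118) ≈ 0.00029362

0.000294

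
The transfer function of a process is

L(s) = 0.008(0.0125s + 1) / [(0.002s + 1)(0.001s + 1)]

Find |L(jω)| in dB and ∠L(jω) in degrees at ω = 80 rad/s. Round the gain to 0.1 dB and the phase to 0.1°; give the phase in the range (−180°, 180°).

At ω = 80 rad/s:
zero (1 + j80·0.0125) = 1 + j1 → |·| ≈ 1.4142, ∠ ≈ 45.00°
pole (1 + j80·0.002) = 1 + j0.16 → |·| ≈ 1.0127, ∠ ≈ 9.09°
pole (1 + j80·0.001) = 1 + j0.08 → |·| ≈ 1.0032, ∠ ≈ 4.57°
|L| = 0.008 · 1.4142 / (1.0127 · 1.0032) ≈ 0.011136
Gain = 20 log₁₀(0.011136) ≈ -39.07 dB
∠L = (45.00°) − (9.09° + 4.57°) = 31.34°

-39.1 dB, 31.3°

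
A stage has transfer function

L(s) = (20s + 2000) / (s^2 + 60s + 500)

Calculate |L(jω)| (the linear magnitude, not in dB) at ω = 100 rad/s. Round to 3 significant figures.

Substitute s = j100:
Numerator: 20(j100) + 2000 = 2000 + j2000
Denominator: (j100)^2 + 60(j100) + 500 = -9500 + j6000
|N| = √(2000² + 2000²) ≈ 2828.4, ∠N ≈ 45.00°
|D| = √(9500² + 6000²) ≈ 11236, ∠D ≈ 147.72°
|L| = 2828.4 / 11236 ≈ 0.25173

0.252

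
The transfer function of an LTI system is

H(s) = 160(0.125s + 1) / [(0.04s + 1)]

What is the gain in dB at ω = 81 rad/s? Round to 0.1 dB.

53.6 dB

At ω = 81 rad/s:
zero (1 + j81·0.125) = 1 + j10.125 → |·| ≈ 10.174, ∠ ≈ 84.36°
pole (1 + j81·0.04) = 1 + j3.24 → |·| ≈ 3.3908, ∠ ≈ 72.85°
|H| = 160 · 10.174 / (3.3908) ≈ 480.08
Gain = 20 log₁₀(480.08) ≈ 53.63 dB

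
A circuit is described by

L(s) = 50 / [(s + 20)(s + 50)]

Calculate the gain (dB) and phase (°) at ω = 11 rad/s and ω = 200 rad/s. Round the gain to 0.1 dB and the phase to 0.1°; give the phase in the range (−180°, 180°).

ω = 11: -27.4 dB, -41.2°; ω = 200: -58.4 dB, -160.3°

At s = jω = j11:
pole (s+20): 20 + j11 → |·| = √(20²+11²) = √521 ≈ 22.825, ∠ = arctan(11/20) ≈ 28.81°
pole (s+50): 50 + j11 → |·| = √(50²+11²) = √2621 ≈ 51.196, ∠ = arctan(11/50) ≈ 12.41°
|L| = 50 / 1168.5 ≈ 0.04279
Gain = 20 log₁₀(0.04279) ≈ -27.37 dB
∠L = 0.00° − 41.22° = -41.22°

At s = jω = j200:
pole (s+20): 20 + j200 → |·| = √(20²+200²) = √40400 ≈ 201, ∠ = arctan(200/20) ≈ 84.29°
pole (s+50): 50 + j200 → |·| = √(50²+200²) = √42500 ≈ 206.16, ∠ = arctan(200/50) ≈ 75.96°
|L| = 50 / 41438 ≈ 0.0012066
Gain = 20 log₁₀(0.0012066) ≈ -58.37 dB
∠L = 0.00° − 160.25° = -160.25°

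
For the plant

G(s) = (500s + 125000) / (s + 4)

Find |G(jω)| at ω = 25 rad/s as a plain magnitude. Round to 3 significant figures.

Substitute s = j25:
Numerator: 500(j25) + 125000 = 125000 + j12500
Denominator: (j25) + 4 = 4 + j25
|N| = √(125000² + 12500²) ≈ 1.2562e+05, ∠N ≈ 5.71°
|D| = √(4² + 25²) ≈ 25.318, ∠D ≈ 80.91°
|G| = 1.2562e+05 / 25.318 ≈ 4961.7

4.96e+03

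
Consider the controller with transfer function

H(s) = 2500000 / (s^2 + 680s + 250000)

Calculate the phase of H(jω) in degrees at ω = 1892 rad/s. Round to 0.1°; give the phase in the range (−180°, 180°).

At s = jω = j1892:
quadratic: (j1892)² + 680·j1892 + 250000 = -3329664 + j1286560 → |·| ≈ 3.5696e+06, ∠ ≈ 158.87°
∠H = 0.00° − 158.87° = -158.87°

-158.9°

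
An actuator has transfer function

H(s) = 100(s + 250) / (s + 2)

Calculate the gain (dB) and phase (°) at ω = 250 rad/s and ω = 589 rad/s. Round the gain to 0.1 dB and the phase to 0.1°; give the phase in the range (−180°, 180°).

At s = jω = j250:
zero (s+250): 250 + j250 → |·| = √(250²+250²) = √125000 ≈ 353.55, ∠ = arctan(250/250) ≈ 45.00°
pole (s+2): 2 + j250 → |·| = √(2²+250²) = √62504 ≈ 250.01, ∠ = arctan(250/2) ≈ 89.54°
|H| = 100 · 353.55 / 250.01 ≈ 141.41
Gain = 20 log₁₀(141.41) ≈ 43.01 dB
∠H = 45.00° − 89.54° = -44.54°

At s = jω = j589:
zero (s+250): 250 + j589 → |·| = √(250²+589²) = √409421 ≈ 639.86, ∠ = arctan(589/250) ≈ 67.00°
pole (s+2): 2 + j589 → |·| = √(2²+589²) = √346925 ≈ 589, ∠ = arctan(589/2) ≈ 89.81°
|H| = 100 · 639.86 / 589 ≈ 108.63
Gain = 20 log₁₀(108.63) ≈ 40.72 dB
∠H = 67.00° − 89.81° = -22.81°

ω = 250: 43.0 dB, -44.5°; ω = 589: 40.7 dB, -22.8°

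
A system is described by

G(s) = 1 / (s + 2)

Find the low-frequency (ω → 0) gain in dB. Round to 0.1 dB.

G(0) = 1 / (2) = 0.5
20 log₁₀(0.5) ≈ -6.02 dB

-6.0 dB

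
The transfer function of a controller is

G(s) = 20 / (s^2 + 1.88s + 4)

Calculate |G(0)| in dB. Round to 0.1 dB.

G(0) = 20 / 4 = 5
20 log₁₀(5) ≈ 13.98 dB

14.0 dB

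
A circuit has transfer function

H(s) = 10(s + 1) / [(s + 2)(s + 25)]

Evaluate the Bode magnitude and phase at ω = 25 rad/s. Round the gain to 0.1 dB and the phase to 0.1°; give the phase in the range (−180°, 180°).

-11.0 dB, -42.7°

At s = jω = j25:
zero (s+1): 1 + j25 → |·| = √(1²+25²) = √626 ≈ 25.02, ∠ = arctan(25/1) ≈ 87.71°
pole (s+2): 2 + j25 → |·| = √(2²+25²) = √629 ≈ 25.08, ∠ = arctan(25/2) ≈ 85.43°
pole (s+25): 25 + j25 → |·| = √(25²+25²) = √1250 ≈ 35.355, ∠ = arctan(25/25) ≈ 45.00°
|H| = 10 · 25.02 / 886.7 ≈ 0.28217
Gain = 20 log₁₀(0.28217) ≈ -10.99 dB
∠H = 87.71° − 130.43° = -42.72°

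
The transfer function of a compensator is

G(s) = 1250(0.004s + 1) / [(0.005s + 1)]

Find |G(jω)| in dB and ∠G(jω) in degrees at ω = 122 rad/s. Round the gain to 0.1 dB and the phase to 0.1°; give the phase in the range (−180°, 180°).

At ω = 122 rad/s:
zero (1 + j122·0.004) = 1 + j0.488 → |·| ≈ 1.1127, ∠ ≈ 26.01°
pole (1 + j122·0.005) = 1 + j0.61 → |·| ≈ 1.1714, ∠ ≈ 31.38°
|G| = 1250 · 1.1127 / (1.1714) ≈ 1187.4
Gain = 20 log₁₀(1187.4) ≈ 61.49 dB
∠G = (26.01°) − (31.38°) = -5.37°

61.5 dB, -5.4°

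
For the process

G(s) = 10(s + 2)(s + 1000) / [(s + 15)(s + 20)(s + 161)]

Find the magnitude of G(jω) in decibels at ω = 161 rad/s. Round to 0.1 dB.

-11.3 dB

At s = jω = j161:
zero (s+2): 2 + j161 → |·| = √(2²+161²) = √25925 ≈ 161.01, ∠ = arctan(161/2) ≈ 89.29°
zero (s+1000): 1000 + j161 → |·| = √(1000²+161²) = √1025921 ≈ 1012.9, ∠ = arctan(161/1000) ≈ 9.15°
pole (s+15): 15 + j161 → |·| = √(15²+161²) = √26146 ≈ 161.7, ∠ = arctan(161/15) ≈ 84.68°
pole (s+20): 20 + j161 → |·| = √(20²+161²) = √26321 ≈ 162.24, ∠ = arctan(161/20) ≈ 82.92°
pole (s+161): 161 + j161 → |·| = √(161²+161²) = √51842 ≈ 227.69, ∠ = arctan(161/161) ≈ 45.00°
|G| = 10 · 1.6309e+05 / 5.9733e+06 ≈ 0.27303
Gain = 20 log₁₀(0.27303) ≈ -11.28 dB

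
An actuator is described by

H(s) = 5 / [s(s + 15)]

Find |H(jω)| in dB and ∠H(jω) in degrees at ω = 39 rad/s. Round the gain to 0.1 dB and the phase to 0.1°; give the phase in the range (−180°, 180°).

At s = jω = j39:
pole (s+15): 15 + j39 → |·| = √(15²+39²) = √1746 ≈ 41.785, ∠ = arctan(39/15) ≈ 68.96°
pole at origin: |s| = 39, ∠ = 90.00° (in denominator)
|H| = 5 / 1629.6 ≈ 0.0030682
Gain = 20 log₁₀(0.0030682) ≈ -50.26 dB
∠H = 0.00° − 158.96° = -158.96°

-50.3 dB, -159.0°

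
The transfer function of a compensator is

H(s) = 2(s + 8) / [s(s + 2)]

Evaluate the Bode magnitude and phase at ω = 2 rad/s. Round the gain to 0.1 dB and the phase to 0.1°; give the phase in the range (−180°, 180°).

9.3 dB, -121.0°

At s = jω = j2:
zero (s+8): 8 + j2 → |·| = √(8²+2²) = √68 ≈ 8.2462, ∠ = arctan(2/8) ≈ 14.04°
pole (s+2): 2 + j2 → |·| = √(2²+2²) = √8 ≈ 2.8284, ∠ = arctan(2/2) ≈ 45.00°
pole at origin: |s| = 2, ∠ = 90.00° (in denominator)
|H| = 2 · 8.2462 / 5.6568 ≈ 2.9155
Gain = 20 log₁₀(2.9155) ≈ 9.29 dB
∠H = 14.04° − 135.00° = -120.96°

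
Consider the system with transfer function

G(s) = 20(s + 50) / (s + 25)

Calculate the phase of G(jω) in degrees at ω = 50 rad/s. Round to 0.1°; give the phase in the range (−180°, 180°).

At s = jω = j50:
zero (s+50): 50 + j50 → |·| = √(50²+50²) = √5000 ≈ 70.711, ∠ = arctan(50/50) ≈ 45.00°
pole (s+25): 25 + j50 → |·| = √(25²+50²) = √3125 ≈ 55.902, ∠ = arctan(50/25) ≈ 63.43°
∠G = 45.00° − 63.43° = -18.43°

-18.4°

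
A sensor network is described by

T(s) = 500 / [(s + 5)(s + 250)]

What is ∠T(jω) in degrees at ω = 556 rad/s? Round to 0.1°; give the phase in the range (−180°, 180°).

-155.3°

At s = jω = j556:
pole (s+5): 5 + j556 → |·| = √(5²+556²) = √309161 ≈ 556.02, ∠ = arctan(556/5) ≈ 89.48°
pole (s+250): 250 + j556 → |·| = √(250²+556²) = √371636 ≈ 609.62, ∠ = arctan(556/250) ≈ 65.79°
∠T = 0.00° − 155.27° = -155.27°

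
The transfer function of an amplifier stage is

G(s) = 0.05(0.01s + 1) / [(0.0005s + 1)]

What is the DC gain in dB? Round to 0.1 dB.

G(0) = 0.05 · 1 / 1 = 0.05
20 log₁₀(0.05) ≈ -26.02 dB

-26.0 dB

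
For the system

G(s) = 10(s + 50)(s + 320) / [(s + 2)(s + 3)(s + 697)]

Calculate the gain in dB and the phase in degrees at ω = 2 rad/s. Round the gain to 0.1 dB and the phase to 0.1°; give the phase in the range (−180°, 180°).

At s = jω = j2:
zero (s+50): 50 + j2 → |·| = √(50²+2²) = √2504 ≈ 50.04, ∠ = arctan(2/50) ≈ 2.29°
zero (s+320): 320 + j2 → |·| = √(320²+2²) = √102404 ≈ 320.01, ∠ = arctan(2/320) ≈ 0.36°
pole (s+2): 2 + j2 → |·| = √(2²+2²) = √8 ≈ 2.8284, ∠ = arctan(2/2) ≈ 45.00°
pole (s+3): 3 + j2 → |·| = √(3²+2²) = √13 ≈ 3.6056, ∠ = arctan(2/3) ≈ 33.69°
pole (s+697): 697 + j2 → |·| = √(697²+2²) = √485813 ≈ 697, ∠ = arctan(2/697) ≈ 0.16°
|G| = 10 · 16013 / 7108.1 ≈ 22.528
Gain = 20 log₁₀(22.528) ≈ 27.05 dB
∠G = 2.65° − 78.85° = -76.20°

27.1 dB, -76.2°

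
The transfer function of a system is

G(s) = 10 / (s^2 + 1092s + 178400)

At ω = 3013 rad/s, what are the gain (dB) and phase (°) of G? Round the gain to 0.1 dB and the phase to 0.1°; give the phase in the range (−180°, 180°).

-119.5 dB, -159.7°

Substitute s = j3013:
Numerator: 10 = 10 + j0
Denominator: (j3013)^2 + 1092(j3013) + 178400 = -8899769 + j3290196
|N| = √(10² + 0²) ≈ 10, ∠N ≈ 0.00°
|D| = √(8899769² + 3290196²) ≈ 9.4885e+06, ∠D ≈ 159.71°
|G| = 10 / 9.4885e+06 ≈ 1.0539e-06
Gain = 20 log₁₀(1.0539e-06) ≈ -119.54 dB
∠G = 0.00° − 159.71° = -159.71°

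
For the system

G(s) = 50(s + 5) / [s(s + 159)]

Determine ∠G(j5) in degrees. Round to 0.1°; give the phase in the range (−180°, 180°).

-46.8°

At s = jω = j5:
zero (s+5): 5 + j5 → |·| = √(5²+5²) = √50 ≈ 7.0711, ∠ = arctan(5/5) ≈ 45.00°
pole (s+159): 159 + j5 → |·| = √(159²+5²) = √25306 ≈ 159.08, ∠ = arctan(5/159) ≈ 1.80°
pole at origin: |s| = 5, ∠ = 90.00° (in denominator)
∠G = 45.00° − 91.80° = -46.80°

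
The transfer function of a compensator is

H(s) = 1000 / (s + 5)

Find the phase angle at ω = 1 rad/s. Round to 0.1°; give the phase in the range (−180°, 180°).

Substitute s = j1:
Numerator: 1000 = 1000 + j0
Denominator: (j1) + 5 = 5 + j1
|N| = √(1000² + 0²) ≈ 1000, ∠N ≈ 0.00°
|D| = √(5² + 1²) ≈ 5.099, ∠D ≈ 11.31°
∠H = 0.00° − 11.31° = -11.31°

-11.3°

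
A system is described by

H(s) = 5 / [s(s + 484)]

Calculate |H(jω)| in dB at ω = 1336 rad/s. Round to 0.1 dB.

-111.6 dB

At s = jω = j1336:
pole (s+484): 484 + j1336 → |·| = √(484²+1336²) = √2019152 ≈ 1421, ∠ = arctan(1336/484) ≈ 70.09°
pole at origin: |s| = 1336, ∠ = 90.00° (in denominator)
|H| = 5 / 1.8985e+06 ≈ 2.6337e-06
Gain = 20 log₁₀(2.6337e-06) ≈ -111.59 dB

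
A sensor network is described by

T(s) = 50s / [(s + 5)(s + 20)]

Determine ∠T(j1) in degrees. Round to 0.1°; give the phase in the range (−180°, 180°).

75.8°

At s = jω = j1:
zero at origin: s = j1 → |·| = 1, ∠ = 90.00°
pole (s+5): 5 + j1 → |·| = √(5²+1²) = √26 ≈ 5.099, ∠ = arctan(1/5) ≈ 11.31°
pole (s+20): 20 + j1 → |·| = √(20²+1²) = √401 ≈ 20.025, ∠ = arctan(1/20) ≈ 2.86°
∠T = 90.00° − 14.17° = 75.83°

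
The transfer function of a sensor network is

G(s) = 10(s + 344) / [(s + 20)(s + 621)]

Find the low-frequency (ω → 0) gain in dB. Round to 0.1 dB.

G(0) = 10·344 / (20·621) ≈ 0.27697
20 log₁₀(0.27697) ≈ -11.15 dB

-11.2 dB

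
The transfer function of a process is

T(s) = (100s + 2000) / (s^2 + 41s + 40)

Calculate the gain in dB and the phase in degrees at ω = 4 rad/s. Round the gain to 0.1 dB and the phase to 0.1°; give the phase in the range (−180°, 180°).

Substitute s = j4:
Numerator: 100(j4) + 2000 = 2000 + j400
Denominator: (j4)^2 + 41(j4) + 40 = 24 + j164
|N| = √(2000² + 400²) ≈ 2039.6, ∠N ≈ 11.31°
|D| = √(24² + 164²) ≈ 165.75, ∠D ≈ 81.67°
|T| = 2039.6 / 165.75 ≈ 12.305
Gain = 20 log₁₀(12.305) ≈ 21.80 dB
∠T = 11.31° − 81.67° = -70.36°

21.8 dB, -70.4°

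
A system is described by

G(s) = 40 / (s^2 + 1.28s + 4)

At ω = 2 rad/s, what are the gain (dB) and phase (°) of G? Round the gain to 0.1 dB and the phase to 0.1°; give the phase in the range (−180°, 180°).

23.9 dB, -90.0°

At s = jω = j2:
quadratic: (j2)² + 1.28·j2 + 4 = 0 + j2.56 → |·| ≈ 2.56, ∠ ≈ 90.00°
|G| = 40 / 2.56 ≈ 15.625
Gain = 20 log₁₀(15.625) ≈ 23.88 dB
∠G = 0.00° − 90.00° = -90.00°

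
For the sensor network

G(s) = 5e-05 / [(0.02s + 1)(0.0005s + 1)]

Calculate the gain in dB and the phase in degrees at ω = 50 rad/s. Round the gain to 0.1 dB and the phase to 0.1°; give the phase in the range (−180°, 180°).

At ω = 50 rad/s:
pole (1 + j50·0.02) = 1 + j1 → |·| ≈ 1.4142, ∠ ≈ 45.00°
pole (1 + j50·0.0005) = 1 + j0.025 → |·| ≈ 1.0003, ∠ ≈ 1.43°
|G| = 5e-05 · 1 / (1.4142 · 1.0003) ≈ 3.5345e-05
Gain = 20 log₁₀(3.5345e-05) ≈ -89.03 dB
∠G = (0°) − (45.00° + 1.43°) = -46.43°

-89.0 dB, -46.4°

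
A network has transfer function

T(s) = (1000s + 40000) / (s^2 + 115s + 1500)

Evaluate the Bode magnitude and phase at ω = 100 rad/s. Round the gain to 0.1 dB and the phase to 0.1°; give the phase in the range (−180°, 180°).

17.5 dB, -58.3°

Substitute s = j100:
Numerator: 1000(j100) + 40000 = 40000 + j100000
Denominator: (j100)^2 + 115(j100) + 1500 = -8500 + j11500
|N| = √(40000² + 100000²) ≈ 1.077e+05, ∠N ≈ 68.20°
|D| = √(8500² + 11500²) ≈ 14300, ∠D ≈ 126.47°
|T| = 1.077e+05 / 14300 ≈ 7.5315
Gain = 20 log₁₀(7.5315) ≈ 17.54 dB
∠T = 68.20° − 126.47° = -58.27°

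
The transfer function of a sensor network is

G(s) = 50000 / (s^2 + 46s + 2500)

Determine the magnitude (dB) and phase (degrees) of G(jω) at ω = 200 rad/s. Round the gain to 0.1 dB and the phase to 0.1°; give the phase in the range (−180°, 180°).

2.2 dB, -166.2°

At s = jω = j200:
quadratic: (j200)² + 46·j200 + 2500 = -37500 + j9200 → |·| ≈ 38612, ∠ ≈ 166.22°
|G| = 50000 / 38612 ≈ 1.2949
Gain = 20 log₁₀(1.2949) ≈ 2.24 dB
∠G = 0.00° − 166.22° = -166.22°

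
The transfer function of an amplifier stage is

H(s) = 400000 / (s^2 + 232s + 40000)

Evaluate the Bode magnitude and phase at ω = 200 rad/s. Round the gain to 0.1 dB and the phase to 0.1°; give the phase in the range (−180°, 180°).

18.7 dB, -90.0°

At s = jω = j200:
quadratic: (j200)² + 232·j200 + 40000 = 0 + j46400 → |·| ≈ 46400, ∠ ≈ 90.00°
|H| = 400000 / 46400 ≈ 8.6207
Gain = 20 log₁₀(8.6207) ≈ 18.71 dB
∠H = 0.00° − 90.00° = -90.00°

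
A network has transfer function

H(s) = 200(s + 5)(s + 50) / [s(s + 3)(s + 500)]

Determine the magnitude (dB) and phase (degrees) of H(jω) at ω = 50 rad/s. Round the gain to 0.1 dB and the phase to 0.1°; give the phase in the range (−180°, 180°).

-5.0 dB, -53.0°

At s = jω = j50:
zero (s+5): 5 + j50 → |·| = √(5²+50²) = √2525 ≈ 50.249, ∠ = arctan(50/5) ≈ 84.29°
zero (s+50): 50 + j50 → |·| = √(50²+50²) = √5000 ≈ 70.711, ∠ = arctan(50/50) ≈ 45.00°
pole (s+3): 3 + j50 → |·| = √(3²+50²) = √2509 ≈ 50.09, ∠ = arctan(50/3) ≈ 86.57°
pole (s+500): 500 + j50 → |·| = √(500²+50²) = √252500 ≈ 502.49, ∠ = arctan(50/500) ≈ 5.71°
pole at origin: |s| = 50, ∠ = 90.00° (in denominator)
|H| = 200 · 3553.2 / 1.2585e+06 ≈ 0.56467
Gain = 20 log₁₀(0.56467) ≈ -4.96 dB
∠H = 129.29° − 182.28° = -52.99°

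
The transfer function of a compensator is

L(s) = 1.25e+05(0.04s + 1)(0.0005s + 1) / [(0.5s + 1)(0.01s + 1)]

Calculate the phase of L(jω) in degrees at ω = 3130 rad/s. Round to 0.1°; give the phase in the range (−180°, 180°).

-31.2°

At ω = 3130 rad/s:
zero (1 + j3130·0.04) = 1 + j125.2 → |·| ≈ 125.2, ∠ ≈ 89.54°
zero (1 + j3130·0.0005) = 1 + j1.565 → |·| ≈ 1.8572, ∠ ≈ 57.42°
pole (1 + j3130·0.5) = 1 + j1565 → |·| ≈ 1565, ∠ ≈ 89.96°
pole (1 + j3130·0.01) = 1 + j31.3 → |·| ≈ 31.316, ∠ ≈ 88.17°
∠L = (89.54° + 57.42°) − (89.96° + 88.17°) = -31.17°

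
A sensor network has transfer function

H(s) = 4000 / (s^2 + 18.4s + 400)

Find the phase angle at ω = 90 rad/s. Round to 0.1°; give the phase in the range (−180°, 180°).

At s = jω = j90:
quadratic: (j90)² + 18.4·j90 + 400 = -7700 + j1656 → |·| ≈ 7876.1, ∠ ≈ 167.86°
∠H = 0.00° − 167.86° = -167.86°

-167.9°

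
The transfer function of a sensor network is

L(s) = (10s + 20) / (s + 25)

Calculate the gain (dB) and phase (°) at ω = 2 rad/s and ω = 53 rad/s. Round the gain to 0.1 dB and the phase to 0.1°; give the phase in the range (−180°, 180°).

ω = 2: 1.0 dB, 40.4°; ω = 53: 19.1 dB, 23.1°

Substitute s = j2:
Numerator: 10(j2) + 20 = 20 + j20
Denominator: (j2) + 25 = 25 + j2
|N| = √(20² + 20²) ≈ 28.284, ∠N ≈ 45.00°
|D| = √(25² + 2²) ≈ 25.08, ∠D ≈ 4.57°
|L| = 28.284 / 25.08 ≈ 1.1278
Gain = 20 log₁₀(1.1278) ≈ 1.04 dB
∠L = 45.00° − 4.57° = 40.43°

Substitute s = j53:
Numerator: 10(j53) + 20 = 20 + j530
Denominator: (j53) + 25 = 25 + j53
|N| = √(20² + 530²) ≈ 530.38, ∠N ≈ 87.84°
|D| = √(25² + 53²) ≈ 58.6, ∠D ≈ 64.75°
|L| = 530.38 / 58.6 ≈ 9.0509
Gain = 20 log₁₀(9.0509) ≈ 19.13 dB
∠L = 87.84° − 64.75° = 23.09°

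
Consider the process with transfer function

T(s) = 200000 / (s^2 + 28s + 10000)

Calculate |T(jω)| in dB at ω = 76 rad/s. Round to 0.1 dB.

At s = jω = j76:
quadratic: (j76)² + 28·j76 + 10000 = 4224 + j2128 → |·| ≈ 4729.8, ∠ ≈ 26.74°
|T| = 200000 / 4729.8 ≈ 42.285
Gain = 20 log₁₀(42.285) ≈ 32.52 dB

32.5 dB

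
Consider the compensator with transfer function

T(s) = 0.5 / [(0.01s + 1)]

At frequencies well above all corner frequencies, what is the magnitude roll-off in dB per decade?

Each pole contributes −20 dB/decade at high frequency; each zero contributes +20 dB/decade.
Net: 0 zero(s) − 1 pole(s) → -20 dB/decade.

-20 dB/decade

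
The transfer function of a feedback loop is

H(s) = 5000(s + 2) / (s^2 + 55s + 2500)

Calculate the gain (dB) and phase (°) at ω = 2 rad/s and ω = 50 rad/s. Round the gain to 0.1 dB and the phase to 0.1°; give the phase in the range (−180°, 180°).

ω = 2: 15.1 dB, 42.5°; ω = 50: 39.2 dB, -2.3°

At s = jω = j2:
zero (s+2): 2 + j2 → |·| = √(2²+2²) = √8 ≈ 2.8284, ∠ = arctan(2/2) ≈ 45.00°
quadratic: (j2)² + 55·j2 + 2500 = 2496 + j110 → |·| ≈ 2498.4, ∠ ≈ 2.52°
|H| = 5000 · 2.8284 / 2498.4 ≈ 5.6604
Gain = 20 log₁₀(5.6604) ≈ 15.06 dB
∠H = 45.00° − 2.52° = 42.48°

At s = jω = j50:
zero (s+2): 2 + j50 → |·| = √(2²+50²) = √2504 ≈ 50.04, ∠ = arctan(50/2) ≈ 87.71°
quadratic: (j50)² + 55·j50 + 2500 = 0 + j2750 → |·| ≈ 2750, ∠ ≈ 90.00°
|H| = 5000 · 50.04 / 2750 ≈ 90.982
Gain = 20 log₁₀(90.982) ≈ 39.18 dB
∠H = 87.71° − 90.00° = -2.29°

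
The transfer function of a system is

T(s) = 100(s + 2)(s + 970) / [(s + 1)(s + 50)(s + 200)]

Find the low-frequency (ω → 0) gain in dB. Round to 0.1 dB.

T(0) = 100·2·970 / (1·50·200) = 19.4
20 log₁₀(19.4) ≈ 25.76 dB

25.8 dB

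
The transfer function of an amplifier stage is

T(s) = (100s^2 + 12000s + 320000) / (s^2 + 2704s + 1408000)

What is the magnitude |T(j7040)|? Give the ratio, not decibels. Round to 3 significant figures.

Substitute s = j7040:
Numerator: 100(j7040)^2 + 12000(j7040) + 320000 = -4955840000 + j84480000
Denominator: (j7040)^2 + 2704(j7040) + 1408000 = -48153600 + j19036160
|N| = √(4955840000² + 84480000²) ≈ 4.9566e+09, ∠N ≈ 179.02°
|D| = √(48153600² + 19036160²) ≈ 5.178e+07, ∠D ≈ 158.43°
|T| = 4.9566e+09 / 5.178e+07 ≈ 95.724

95.7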